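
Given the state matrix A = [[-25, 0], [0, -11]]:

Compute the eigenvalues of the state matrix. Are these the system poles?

For diagonal matrix, eigenvalues are diagonal entries: λ₁ = -25, λ₂ = -11. Eigenvalues of A = system poles.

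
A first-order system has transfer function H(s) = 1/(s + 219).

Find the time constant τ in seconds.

For H(s) = 1/(s + 1/τ), the pole is at -1/τ = -219, so τ = 1/219 = 0.0046 s.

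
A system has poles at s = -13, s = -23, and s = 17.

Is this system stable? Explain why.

Pole(s) at s = 17 are not in the left half-plane. System is unstable.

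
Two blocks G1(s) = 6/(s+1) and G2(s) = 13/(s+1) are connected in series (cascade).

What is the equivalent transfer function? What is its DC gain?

Series: multiply transfer functions. G_eq = 6/(s+1) × 13/(s+1) = 78/((s+1)(s+1)). DC gain = 78/(1×1) = 78.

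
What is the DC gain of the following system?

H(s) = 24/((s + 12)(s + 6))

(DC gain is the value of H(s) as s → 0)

DC gain = H(0) = 24/(12 × 6) = 24/72 = 0.3333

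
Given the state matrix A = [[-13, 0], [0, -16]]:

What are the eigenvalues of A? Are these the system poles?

For diagonal matrix, eigenvalues are diagonal entries: λ₁ = -13, λ₂ = -16. Eigenvalues of A = system poles.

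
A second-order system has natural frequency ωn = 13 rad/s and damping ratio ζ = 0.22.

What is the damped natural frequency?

ωd = ωn√(1 - ζ²) = 13√(1 - 0.22²) = 12.68 rad/s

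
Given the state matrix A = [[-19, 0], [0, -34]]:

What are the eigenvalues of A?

For diagonal matrix, eigenvalues are diagonal entries: λ₁ = -19, λ₂ = -34.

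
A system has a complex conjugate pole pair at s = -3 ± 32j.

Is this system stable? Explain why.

Real part of poles is -3 (< 0, left half-plane). Stable.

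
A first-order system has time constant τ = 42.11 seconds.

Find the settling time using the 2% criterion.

For first-order system, 2% settling time ≈ 4τ = 4 × 42.11 = 168.44 s.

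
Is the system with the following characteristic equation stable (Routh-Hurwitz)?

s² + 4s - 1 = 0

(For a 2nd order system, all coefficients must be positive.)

Coefficients: 1, 4, -1. c=-1 not positive, so system is unstable.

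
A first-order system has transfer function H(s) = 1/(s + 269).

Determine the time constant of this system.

For H(s) = 1/(s + 1/τ), the pole is at -1/τ = -269, so τ = 1/269 = 0.0037 s.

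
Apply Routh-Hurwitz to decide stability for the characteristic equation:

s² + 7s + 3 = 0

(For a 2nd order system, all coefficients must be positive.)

Coefficients: 1, 7, 3. All positive, so system is stable.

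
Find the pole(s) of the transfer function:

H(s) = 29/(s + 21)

Pole is where denominator = 0: s + 21 = 0, so s = -21.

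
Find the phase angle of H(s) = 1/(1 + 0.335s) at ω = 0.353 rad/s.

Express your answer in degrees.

Phase = -arctan(ωτ) = -arctan(0.353 × 0.335) = -6.7°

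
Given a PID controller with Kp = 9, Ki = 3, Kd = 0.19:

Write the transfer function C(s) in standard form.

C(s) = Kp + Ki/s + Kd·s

Substituting values: C(s) = 9 + 3/s + 0.19s = (0.19s² + 9s + 3)/s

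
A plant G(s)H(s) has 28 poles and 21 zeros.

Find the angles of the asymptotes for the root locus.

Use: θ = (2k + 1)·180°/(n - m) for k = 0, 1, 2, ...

n - m = 28 - 21 = 7. Angles: θk = (2k + 1)·180°/7 = 25.71°, 77.14°, 128.57°, 180°, 231.43°, 282.86°, 334.29°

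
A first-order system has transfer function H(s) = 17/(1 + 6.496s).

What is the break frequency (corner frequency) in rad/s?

Corner frequency = 1/τ = 1/6.496 = 0.154 rad/s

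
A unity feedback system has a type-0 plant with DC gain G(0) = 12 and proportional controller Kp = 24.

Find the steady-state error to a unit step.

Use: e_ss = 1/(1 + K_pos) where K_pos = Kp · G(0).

K_pos = Kp · G(0) = 24 × 12 = 288. e_ss = 1/(1 + 288) = 0.0035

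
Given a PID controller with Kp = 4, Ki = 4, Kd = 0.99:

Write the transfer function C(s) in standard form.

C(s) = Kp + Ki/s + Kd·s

Substituting values: C(s) = 4 + 4/s + 0.99s = (0.99s² + 4s + 4)/s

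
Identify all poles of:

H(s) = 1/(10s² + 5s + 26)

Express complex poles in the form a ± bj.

Discriminant = 5² - 4×10×26 = 25 - 1040 = -1015 < 0, so the poles are a complex conjugate pair s = (-5 ± j√1015)/(2×10). Real part = -5/(2×10) = -5/20 = -0.25; imaginary part = ±√1015/(2×10) ≈ 1.5930. Poles: s = -0.25 ± 1.5930j.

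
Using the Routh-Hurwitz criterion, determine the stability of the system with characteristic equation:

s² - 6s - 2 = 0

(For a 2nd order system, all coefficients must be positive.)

Coefficients: 1, -6, -2. b=-6, c=-2 not positive, so system is unstable.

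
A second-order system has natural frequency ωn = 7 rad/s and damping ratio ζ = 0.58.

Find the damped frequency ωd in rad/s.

ωd = ωn√(1 - ζ²) = 7√(1 - 0.58²) = 5.7 rad/s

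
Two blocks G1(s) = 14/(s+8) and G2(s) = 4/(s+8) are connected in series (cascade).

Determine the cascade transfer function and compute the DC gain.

Series: multiply transfer functions. G_eq = 14/(s+8) × 4/(s+8) = 56/((s+8)(s+8)). DC gain = 56/(8×8) = 0.875.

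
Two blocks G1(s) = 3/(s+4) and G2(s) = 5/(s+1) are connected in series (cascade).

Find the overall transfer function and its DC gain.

Series: multiply transfer functions. G_eq = 3/(s+4) × 5/(s+1) = 15/((s+4)(s+1)). DC gain = 15/(4×1) = 3.75.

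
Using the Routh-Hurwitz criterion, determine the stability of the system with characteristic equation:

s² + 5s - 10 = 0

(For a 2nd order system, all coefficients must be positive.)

Coefficients: 1, 5, -10. c=-10 not positive, so system is unstable.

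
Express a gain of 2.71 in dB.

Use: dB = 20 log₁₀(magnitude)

dB = 20 log₁₀(2.71) = 8.7 dB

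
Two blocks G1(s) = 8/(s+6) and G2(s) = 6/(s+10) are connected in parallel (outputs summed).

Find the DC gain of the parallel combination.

Parallel: G_eq = G1 + G2. DC gain = G1(0) + G2(0) = 8/6 + 6/10 = 1.3333 + 0.6 = 1.9333.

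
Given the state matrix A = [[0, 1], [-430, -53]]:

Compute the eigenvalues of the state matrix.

det(A - λI) = λ² - (-53)λ + 430 = (λ - (-43))(λ - (-10)). Eigenvalues: -43, -10.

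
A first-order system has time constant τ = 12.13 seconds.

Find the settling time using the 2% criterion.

For first-order system, 2% settling time ≈ 4τ = 4 × 12.13 = 48.52 s.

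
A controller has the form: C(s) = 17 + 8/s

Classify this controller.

This is a Proportional-Integral (PI) controller.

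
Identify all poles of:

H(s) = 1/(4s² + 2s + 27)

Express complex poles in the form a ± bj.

Discriminant = 2² - 4×4×27 = 4 - 432 = -428 < 0, so the poles are a complex conjugate pair s = (-2 ± j√428)/(2×4). Real part = -2/(2×4) = -2/8 = -0.25; imaginary part = ±√428/(2×4) ≈ 2.5860. Poles: s = -0.25 ± 2.5860j.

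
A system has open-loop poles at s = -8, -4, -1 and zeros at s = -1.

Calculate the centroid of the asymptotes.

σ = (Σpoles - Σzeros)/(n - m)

σ = (Σpoles - Σzeros)/(n - m) = (-13 - (-1))/(3 - 1) = -12/2 = -6.0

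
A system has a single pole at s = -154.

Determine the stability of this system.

Pole at s = -154 is in the left half-plane. Stable.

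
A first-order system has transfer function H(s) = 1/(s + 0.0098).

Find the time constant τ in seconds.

For H(s) = 1/(s + 1/τ), the pole is at -1/τ = -0.0098, so τ = 1/0.0098 = 102 s.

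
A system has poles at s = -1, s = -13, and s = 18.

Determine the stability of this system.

Pole(s) at s = 18 are not in the left half-plane. System is unstable.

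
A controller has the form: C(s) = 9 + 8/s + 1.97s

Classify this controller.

This is a Proportional-Integral-Derivative (PID) controller.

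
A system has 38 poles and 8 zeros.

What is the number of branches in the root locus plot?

Root locus has n branches where n = number of poles = 38.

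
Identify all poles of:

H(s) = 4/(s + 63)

Pole is where denominator = 0: s + 63 = 0, so s = -63.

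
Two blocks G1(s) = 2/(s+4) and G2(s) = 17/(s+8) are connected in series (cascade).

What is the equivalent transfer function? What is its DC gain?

Series: multiply transfer functions. G_eq = 2/(s+4) × 17/(s+8) = 34/((s+4)(s+8)). DC gain = 34/(4×8) = 1.0625.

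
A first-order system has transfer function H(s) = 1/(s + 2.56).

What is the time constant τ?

For H(s) = 1/(s + 1/τ), the pole is at -1/τ = -2.56, so τ = 1/2.56 = 0.390625 s.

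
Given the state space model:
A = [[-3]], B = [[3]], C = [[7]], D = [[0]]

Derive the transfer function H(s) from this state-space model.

(sI - A)⁻¹ = 1/(s + 3). H(s) = 7 × 3/(s + 3) + 0 = 21/(s + 3).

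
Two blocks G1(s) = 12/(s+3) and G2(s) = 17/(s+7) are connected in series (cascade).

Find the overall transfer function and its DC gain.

Series: multiply transfer functions. G_eq = 12/(s+3) × 17/(s+7) = 204/((s+3)(s+7)). DC gain = 204/(3×7) = 9.7143.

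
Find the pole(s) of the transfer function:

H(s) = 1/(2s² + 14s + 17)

Discriminant = 14² - 4×2×17 = 196 - 136 = 60 > 0, so two distinct real poles. Using quadratic formula: s = (-14 ± √60)/(2×2) = (-14 ± √60)/4, with √60 ≈ 7.7460. s₁ ≈ -1.5635, s₂ ≈ -5.4365. Poles: s₁ = -1.5635, s₂ = -5.4365.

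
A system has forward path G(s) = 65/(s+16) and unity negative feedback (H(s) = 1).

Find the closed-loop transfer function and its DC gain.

T(s) = G/(1+GH) = [65/(s+16)] / [1 + 65/(s+16)] = 65/(s+16+65) = 65/(s+81). DC gain = 65/81 = 0.8025.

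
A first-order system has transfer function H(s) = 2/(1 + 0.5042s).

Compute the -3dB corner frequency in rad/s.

Corner frequency = 1/τ = 1/0.5042 = 1.983 rad/s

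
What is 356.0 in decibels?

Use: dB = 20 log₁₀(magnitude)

dB = 20 log₁₀(356.0) = 51.0 dB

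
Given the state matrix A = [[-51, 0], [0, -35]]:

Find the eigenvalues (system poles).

For diagonal matrix, eigenvalues are diagonal entries: λ₁ = -51, λ₂ = -35.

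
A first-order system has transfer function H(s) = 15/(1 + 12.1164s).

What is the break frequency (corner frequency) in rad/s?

Corner frequency = 1/τ = 1/12.1164 = 0.083 rad/s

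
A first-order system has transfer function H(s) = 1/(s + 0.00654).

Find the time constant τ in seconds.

For H(s) = 1/(s + 1/τ), the pole is at -1/τ = -0.00654, so τ = 1/0.00654 = 152.9 s.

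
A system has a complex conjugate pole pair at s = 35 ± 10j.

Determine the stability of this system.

Real part of poles is 35 (> 0, right half-plane). Unstable.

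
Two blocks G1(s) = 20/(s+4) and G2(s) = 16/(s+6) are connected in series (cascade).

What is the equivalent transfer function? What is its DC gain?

Series: multiply transfer functions. G_eq = 20/(s+4) × 16/(s+6) = 320/((s+4)(s+6)). DC gain = 320/(4×6) = 13.3333.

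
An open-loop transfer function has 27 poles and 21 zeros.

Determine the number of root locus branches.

Root locus has n branches where n = number of poles = 27.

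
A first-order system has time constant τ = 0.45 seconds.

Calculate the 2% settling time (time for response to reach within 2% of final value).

For first-order system, 2% settling time ≈ 4τ = 4 × 0.45 = 1.8 s.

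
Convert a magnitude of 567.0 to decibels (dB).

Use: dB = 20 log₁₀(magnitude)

dB = 20 log₁₀(567.0) = 55.1 dB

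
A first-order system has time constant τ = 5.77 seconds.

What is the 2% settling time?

For first-order system, 2% settling time ≈ 4τ = 4 × 5.77 = 23.08 s.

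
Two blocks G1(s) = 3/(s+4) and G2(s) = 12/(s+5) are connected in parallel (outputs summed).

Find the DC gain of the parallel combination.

Parallel: G_eq = G1 + G2. DC gain = G1(0) + G2(0) = 3/4 + 12/5 = 0.75 + 2.4 = 3.15.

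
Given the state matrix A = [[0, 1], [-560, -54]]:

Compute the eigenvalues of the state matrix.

det(A - λI) = λ² - (-54)λ + 560 = (λ - (-40))(λ - (-14)). Eigenvalues: -40, -14.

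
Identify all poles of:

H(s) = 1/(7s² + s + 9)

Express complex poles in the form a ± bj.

Discriminant = 1² - 4×7×9 = 1 - 252 = -251 < 0, so the poles are a complex conjugate pair s = (-1 ± j√251)/(2×7). Real part = -1/(2×7) = -1/14 ≈ -0.0714; imaginary part = ±√251/(2×7) ≈ 1.1316. Poles: s = -0.0714 ± 1.1316j.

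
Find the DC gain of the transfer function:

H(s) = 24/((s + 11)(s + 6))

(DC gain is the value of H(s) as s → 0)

DC gain = H(0) = 24/(11 × 6) = 24/66 = 0.3636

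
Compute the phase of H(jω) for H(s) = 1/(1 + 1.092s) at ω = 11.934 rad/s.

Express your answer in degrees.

Phase = -arctan(ωτ) = -arctan(11.934 × 1.092) = -85.6°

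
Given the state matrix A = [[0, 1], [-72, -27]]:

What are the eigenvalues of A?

det(A - λI) = λ² - (-27)λ + 72 = (λ - (-24))(λ - (-3)). Eigenvalues: -24, -3.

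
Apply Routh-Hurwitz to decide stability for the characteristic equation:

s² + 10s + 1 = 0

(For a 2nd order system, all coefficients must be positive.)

Coefficients: 1, 10, 1. All positive, so system is stable.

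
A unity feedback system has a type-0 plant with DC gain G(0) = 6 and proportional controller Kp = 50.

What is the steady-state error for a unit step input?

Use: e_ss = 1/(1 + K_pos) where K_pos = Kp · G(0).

K_pos = Kp · G(0) = 50 × 6 = 300. e_ss = 1/(1 + 300) = 0.0033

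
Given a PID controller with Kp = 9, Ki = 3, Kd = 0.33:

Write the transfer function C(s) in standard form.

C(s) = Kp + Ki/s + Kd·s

Substituting values: C(s) = 9 + 3/s + 0.33s = (0.33s² + 9s + 3)/s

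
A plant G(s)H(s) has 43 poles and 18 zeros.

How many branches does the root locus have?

Root locus has n branches where n = number of poles = 43.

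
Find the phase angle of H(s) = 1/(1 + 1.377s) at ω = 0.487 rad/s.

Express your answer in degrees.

Phase = -arctan(ωτ) = -arctan(0.487 × 1.377) = -33.8°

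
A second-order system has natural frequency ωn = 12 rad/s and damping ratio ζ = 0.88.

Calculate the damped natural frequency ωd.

ωd = ωn√(1 - ζ²) = 12√(1 - 0.88²) = 5.7 rad/s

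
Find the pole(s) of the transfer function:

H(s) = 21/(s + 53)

Pole is where denominator = 0: s + 53 = 0, so s = -53.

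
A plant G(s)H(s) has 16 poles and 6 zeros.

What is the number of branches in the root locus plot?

Root locus has n branches where n = number of poles = 16.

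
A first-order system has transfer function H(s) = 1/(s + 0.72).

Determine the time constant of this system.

For H(s) = 1/(s + 1/τ), the pole is at -1/τ = -0.72, so τ = 1/0.72 = 1.3889 s.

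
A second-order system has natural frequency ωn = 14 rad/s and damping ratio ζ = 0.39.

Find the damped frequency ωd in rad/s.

ωd = ωn√(1 - ζ²) = 14√(1 - 0.39²) = 12.89 rad/s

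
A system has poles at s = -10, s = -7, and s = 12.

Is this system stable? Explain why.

Pole(s) at s = 12 are not in the left half-plane. System is unstable.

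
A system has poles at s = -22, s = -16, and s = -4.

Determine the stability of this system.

All poles are in the left half-plane. System is stable.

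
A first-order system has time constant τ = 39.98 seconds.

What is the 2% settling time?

For first-order system, 2% settling time ≈ 4τ = 4 × 39.98 = 159.92 s.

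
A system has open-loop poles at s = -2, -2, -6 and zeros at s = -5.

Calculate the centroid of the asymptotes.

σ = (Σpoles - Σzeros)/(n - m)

σ = (Σpoles - Σzeros)/(n - m) = (-10 - (-5))/(3 - 1) = -5/2 = -2.5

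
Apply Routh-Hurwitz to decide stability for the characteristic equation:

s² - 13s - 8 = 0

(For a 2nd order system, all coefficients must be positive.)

Coefficients: 1, -13, -8. b=-13, c=-8 not positive, so system is unstable.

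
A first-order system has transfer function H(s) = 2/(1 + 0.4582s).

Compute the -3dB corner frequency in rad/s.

Corner frequency = 1/τ = 1/0.4582 = 2.182 rad/s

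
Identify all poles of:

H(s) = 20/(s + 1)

Pole is where denominator = 0: s + 1 = 0, so s = -1.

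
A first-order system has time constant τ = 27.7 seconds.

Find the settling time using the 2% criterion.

For first-order system, 2% settling time ≈ 4τ = 4 × 27.7 = 110.8 s.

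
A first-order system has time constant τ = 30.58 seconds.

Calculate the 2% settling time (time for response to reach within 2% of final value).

For first-order system, 2% settling time ≈ 4τ = 4 × 30.58 = 122.32 s.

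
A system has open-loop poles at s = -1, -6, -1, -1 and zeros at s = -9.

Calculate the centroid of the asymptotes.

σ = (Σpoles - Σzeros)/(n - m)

σ = (Σpoles - Σzeros)/(n - m) = (-9 - (-9))/(4 - 1) = 0/3 = 0.0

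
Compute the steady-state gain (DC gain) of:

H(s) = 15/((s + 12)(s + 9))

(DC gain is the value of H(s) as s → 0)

DC gain = H(0) = 15/(12 × 9) = 15/108 = 0.1389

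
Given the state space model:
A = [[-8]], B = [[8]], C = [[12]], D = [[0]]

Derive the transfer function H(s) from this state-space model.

(sI - A)⁻¹ = 1/(s + 8). H(s) = 12 × 8/(s + 8) + 0 = 96/(s + 8).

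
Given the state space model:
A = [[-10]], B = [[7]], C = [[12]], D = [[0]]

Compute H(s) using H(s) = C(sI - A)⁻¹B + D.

(sI - A)⁻¹ = 1/(s + 10). H(s) = 12 × 7/(s + 10) + 0 = 84/(s + 10).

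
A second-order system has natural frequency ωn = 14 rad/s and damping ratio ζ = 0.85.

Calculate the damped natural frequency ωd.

ωd = ωn√(1 - ζ²) = 14√(1 - 0.85²) = 7.37 rad/s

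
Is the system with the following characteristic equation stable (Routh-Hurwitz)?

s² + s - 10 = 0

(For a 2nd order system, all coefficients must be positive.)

Coefficients: 1, 1, -10. c=-10 not positive, so system is unstable.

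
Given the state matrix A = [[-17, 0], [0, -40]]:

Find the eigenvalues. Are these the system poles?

For diagonal matrix, eigenvalues are diagonal entries: λ₁ = -17, λ₂ = -40. Eigenvalues of A = system poles.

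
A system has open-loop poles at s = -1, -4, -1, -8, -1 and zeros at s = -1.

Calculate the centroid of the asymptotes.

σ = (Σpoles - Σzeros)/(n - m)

σ = (Σpoles - Σzeros)/(n - m) = (-15 - (-1))/(5 - 1) = -14/4 = -3.5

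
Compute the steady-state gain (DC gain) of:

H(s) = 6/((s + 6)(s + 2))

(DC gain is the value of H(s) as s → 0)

DC gain = H(0) = 6/(6 × 2) = 6/12 = 0.5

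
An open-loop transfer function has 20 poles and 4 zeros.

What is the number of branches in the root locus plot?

Root locus has n branches where n = number of poles = 20.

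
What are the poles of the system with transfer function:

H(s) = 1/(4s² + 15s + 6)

Discriminant = 15² - 4×4×6 = 225 - 96 = 129 > 0, so two distinct real poles. Using quadratic formula: s = (-15 ± √129)/(2×4) = (-15 ± √129)/8, with √129 ≈ 11.3578. s₁ ≈ -0.4553, s₂ ≈ -3.2947. Poles: s₁ = -0.4553, s₂ = -3.2947.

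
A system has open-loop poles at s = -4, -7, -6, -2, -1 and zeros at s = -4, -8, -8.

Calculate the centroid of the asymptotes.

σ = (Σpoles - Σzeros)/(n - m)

σ = (Σpoles - Σzeros)/(n - m) = (-20 - (-20))/(5 - 3) = 0/2 = 0.0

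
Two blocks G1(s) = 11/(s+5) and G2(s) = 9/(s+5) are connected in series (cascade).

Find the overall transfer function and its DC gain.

Series: multiply transfer functions. G_eq = 11/(s+5) × 9/(s+5) = 99/((s+5)(s+5)). DC gain = 99/(5×5) = 3.96.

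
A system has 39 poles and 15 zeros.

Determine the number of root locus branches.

Root locus has n branches where n = number of poles = 39.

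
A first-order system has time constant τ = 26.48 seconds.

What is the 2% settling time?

For first-order system, 2% settling time ≈ 4τ = 4 × 26.48 = 105.92 s.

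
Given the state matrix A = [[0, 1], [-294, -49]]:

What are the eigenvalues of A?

det(A - λI) = λ² - (-49)λ + 294 = (λ - (-42))(λ - (-7)). Eigenvalues: -42, -7.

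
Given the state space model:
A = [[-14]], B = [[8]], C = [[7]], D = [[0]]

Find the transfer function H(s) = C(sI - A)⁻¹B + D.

(sI - A)⁻¹ = 1/(s + 14). H(s) = 7 × 8/(s + 14) + 0 = 56/(s + 14).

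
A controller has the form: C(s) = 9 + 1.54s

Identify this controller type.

This is a Proportional-Derivative (PD) controller.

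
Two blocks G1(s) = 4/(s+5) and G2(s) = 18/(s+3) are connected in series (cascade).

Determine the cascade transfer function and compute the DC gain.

Series: multiply transfer functions. G_eq = 4/(s+5) × 18/(s+3) = 72/((s+5)(s+3)). DC gain = 72/(5×3) = 4.8.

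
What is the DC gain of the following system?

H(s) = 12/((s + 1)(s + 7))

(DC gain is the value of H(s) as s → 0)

DC gain = H(0) = 12/(1 × 7) = 12/7 = 1.7143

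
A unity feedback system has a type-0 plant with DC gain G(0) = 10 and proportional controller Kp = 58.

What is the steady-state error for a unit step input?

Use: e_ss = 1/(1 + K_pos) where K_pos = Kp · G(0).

K_pos = Kp · G(0) = 58 × 10 = 580. e_ss = 1/(1 + 580) = 0.0017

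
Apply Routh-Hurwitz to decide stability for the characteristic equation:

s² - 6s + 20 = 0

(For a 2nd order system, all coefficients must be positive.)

Coefficients: 1, -6, 20. b=-6 not positive, so system is unstable.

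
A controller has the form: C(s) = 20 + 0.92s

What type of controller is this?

This is a Proportional-Derivative (PD) controller.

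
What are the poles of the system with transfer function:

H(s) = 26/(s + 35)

Pole is where denominator = 0: s + 35 = 0, so s = -35.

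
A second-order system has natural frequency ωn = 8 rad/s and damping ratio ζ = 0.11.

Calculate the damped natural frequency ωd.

ωd = ωn√(1 - ζ²) = 8√(1 - 0.11²) = 7.95 rad/s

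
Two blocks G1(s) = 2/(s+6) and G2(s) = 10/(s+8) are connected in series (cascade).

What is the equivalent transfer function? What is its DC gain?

Series: multiply transfer functions. G_eq = 2/(s+6) × 10/(s+8) = 20/((s+6)(s+8)). DC gain = 20/(6×8) = 0.4167.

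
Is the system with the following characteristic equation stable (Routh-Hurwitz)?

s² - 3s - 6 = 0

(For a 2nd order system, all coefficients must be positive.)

Coefficients: 1, -3, -6. b=-3, c=-6 not positive, so system is unstable.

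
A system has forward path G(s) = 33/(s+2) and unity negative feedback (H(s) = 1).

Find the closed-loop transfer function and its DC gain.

T(s) = G/(1+GH) = [33/(s+2)] / [1 + 33/(s+2)] = 33/(s+2+33) = 33/(s+35). DC gain = 33/35 = 0.9429.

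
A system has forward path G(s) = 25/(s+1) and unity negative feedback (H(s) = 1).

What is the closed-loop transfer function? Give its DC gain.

T(s) = G/(1+GH) = [25/(s+1)] / [1 + 25/(s+1)] = 25/(s+1+25) = 25/(s+26). DC gain = 25/26 = 0.9615.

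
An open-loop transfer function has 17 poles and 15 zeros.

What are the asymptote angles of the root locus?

n - m = 17 - 15 = 2. Angles: θk = (2k + 1)·180°/2 = 90°, 270°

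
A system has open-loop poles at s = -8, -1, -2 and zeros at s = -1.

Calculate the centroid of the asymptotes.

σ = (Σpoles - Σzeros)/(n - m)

σ = (Σpoles - Σzeros)/(n - m) = (-11 - (-1))/(3 - 1) = -10/2 = -5.0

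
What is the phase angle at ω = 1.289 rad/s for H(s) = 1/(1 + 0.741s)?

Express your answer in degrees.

Phase = -arctan(ωτ) = -arctan(1.289 × 0.741) = -43.7°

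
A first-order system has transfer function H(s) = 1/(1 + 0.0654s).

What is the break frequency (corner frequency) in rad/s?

Corner frequency = 1/τ = 1/0.0654 = 15.291 rad/s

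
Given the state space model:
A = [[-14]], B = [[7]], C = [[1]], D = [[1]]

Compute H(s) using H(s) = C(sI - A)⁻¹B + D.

(sI - A)⁻¹ = 1/(s + 14). H(s) = 1×7/(s + 14) + 1 = (s + 21)/(s + 14).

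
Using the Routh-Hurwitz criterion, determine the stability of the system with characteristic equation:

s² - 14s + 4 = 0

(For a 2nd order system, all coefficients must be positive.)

Coefficients: 1, -14, 4. b=-14 not positive, so system is unstable.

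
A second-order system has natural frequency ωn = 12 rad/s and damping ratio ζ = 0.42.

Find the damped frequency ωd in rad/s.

ωd = ωn√(1 - ζ²) = 12√(1 - 0.42²) = 10.89 rad/s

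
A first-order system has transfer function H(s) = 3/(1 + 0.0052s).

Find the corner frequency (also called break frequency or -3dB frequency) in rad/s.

Corner frequency = 1/τ = 1/0.0052 = 192.308 rad/s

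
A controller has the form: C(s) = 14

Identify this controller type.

This is a Proportional (P) controller.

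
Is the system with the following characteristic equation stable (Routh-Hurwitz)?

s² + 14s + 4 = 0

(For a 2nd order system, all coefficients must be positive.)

Coefficients: 1, 14, 4. All positive, so system is stable.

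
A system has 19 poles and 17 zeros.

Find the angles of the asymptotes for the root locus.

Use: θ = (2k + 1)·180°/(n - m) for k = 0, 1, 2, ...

n - m = 19 - 17 = 2. Angles: θk = (2k + 1)·180°/2 = 90°, 270°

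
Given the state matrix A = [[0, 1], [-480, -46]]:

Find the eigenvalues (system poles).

det(A - λI) = λ² - (-46)λ + 480 = (λ - (-16))(λ - (-30)). Eigenvalues: -16, -30.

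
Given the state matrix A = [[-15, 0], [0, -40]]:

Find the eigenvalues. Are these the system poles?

For diagonal matrix, eigenvalues are diagonal entries: λ₁ = -15, λ₂ = -40. Eigenvalues of A = system poles.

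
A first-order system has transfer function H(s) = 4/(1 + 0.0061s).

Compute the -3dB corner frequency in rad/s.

Corner frequency = 1/τ = 1/0.0061 = 163.934 rad/s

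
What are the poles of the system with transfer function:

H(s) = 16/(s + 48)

Pole is where denominator = 0: s + 48 = 0, so s = -48.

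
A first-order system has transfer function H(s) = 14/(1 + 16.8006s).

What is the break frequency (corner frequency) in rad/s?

Corner frequency = 1/τ = 1/16.8006 = 0.06 rad/s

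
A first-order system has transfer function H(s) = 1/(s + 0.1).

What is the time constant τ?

For H(s) = 1/(s + 1/τ), the pole is at -1/τ = -0.1, so τ = 1/0.1 = 10 s.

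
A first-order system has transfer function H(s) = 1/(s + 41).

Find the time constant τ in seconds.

For H(s) = 1/(s + 1/τ), the pole is at -1/τ = -41, so τ = 1/41 = 0.0244 s.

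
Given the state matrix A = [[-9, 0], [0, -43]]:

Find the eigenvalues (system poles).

For diagonal matrix, eigenvalues are diagonal entries: λ₁ = -9, λ₂ = -43.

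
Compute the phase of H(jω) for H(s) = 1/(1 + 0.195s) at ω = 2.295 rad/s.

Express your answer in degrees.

Phase = -arctan(ωτ) = -arctan(2.295 × 0.195) = -24.1°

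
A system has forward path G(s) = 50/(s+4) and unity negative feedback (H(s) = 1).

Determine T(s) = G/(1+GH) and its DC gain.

T(s) = G/(1+GH) = [50/(s+4)] / [1 + 50/(s+4)] = 50/(s+4+50) = 50/(s+54). DC gain = 50/54 = 0.9259.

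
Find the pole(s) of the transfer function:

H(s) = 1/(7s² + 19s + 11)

Discriminant = 19² - 4×7×11 = 361 - 308 = 53 > 0, so two distinct real poles. Using quadratic formula: s = (-19 ± √53)/(2×7) = (-19 ± √53)/14, with √53 ≈ 7.2801. s₁ ≈ -0.8371, s₂ ≈ -1.8772. Poles: s₁ = -0.8371, s₂ = -1.8772.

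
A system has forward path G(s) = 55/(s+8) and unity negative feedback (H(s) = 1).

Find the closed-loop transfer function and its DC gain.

T(s) = G/(1+GH) = [55/(s+8)] / [1 + 55/(s+8)] = 55/(s+8+55) = 55/(s+63). DC gain = 55/63 = 0.8730.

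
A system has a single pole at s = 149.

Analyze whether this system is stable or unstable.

Pole at s = 149 is in the right half-plane. Unstable.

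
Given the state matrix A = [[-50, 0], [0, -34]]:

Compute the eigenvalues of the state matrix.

For diagonal matrix, eigenvalues are diagonal entries: λ₁ = -50, λ₂ = -34.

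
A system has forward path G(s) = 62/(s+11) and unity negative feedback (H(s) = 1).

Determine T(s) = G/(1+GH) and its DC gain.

T(s) = G/(1+GH) = [62/(s+11)] / [1 + 62/(s+11)] = 62/(s+11+62) = 62/(s+73). DC gain = 62/73 = 0.8493.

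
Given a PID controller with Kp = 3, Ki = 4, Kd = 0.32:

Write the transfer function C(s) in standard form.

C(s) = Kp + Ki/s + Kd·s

Substituting values: C(s) = 3 + 4/s + 0.32s = (0.32s² + 3s + 4)/s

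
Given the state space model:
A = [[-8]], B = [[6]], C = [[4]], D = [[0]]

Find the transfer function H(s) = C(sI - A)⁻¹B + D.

(sI - A)⁻¹ = 1/(s + 8). H(s) = 4 × 6/(s + 8) + 0 = 24/(s + 8).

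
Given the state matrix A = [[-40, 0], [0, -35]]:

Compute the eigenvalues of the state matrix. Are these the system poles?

For diagonal matrix, eigenvalues are diagonal entries: λ₁ = -40, λ₂ = -35. Eigenvalues of A = system poles.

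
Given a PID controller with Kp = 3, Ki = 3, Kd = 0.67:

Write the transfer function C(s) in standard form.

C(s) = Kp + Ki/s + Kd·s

Substituting values: C(s) = 3 + 3/s + 0.67s = (0.67s² + 3s + 3)/s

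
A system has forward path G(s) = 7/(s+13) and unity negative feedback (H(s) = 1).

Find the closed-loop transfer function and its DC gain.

T(s) = G/(1+GH) = [7/(s+13)] / [1 + 7/(s+13)] = 7/(s+13+7) = 7/(s+20). DC gain = 7/20 = 0.35.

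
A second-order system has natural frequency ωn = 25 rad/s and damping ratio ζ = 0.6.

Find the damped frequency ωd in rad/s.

ωd = ωn√(1 - ζ²) = 25√(1 - 0.6²) = 20.0 rad/s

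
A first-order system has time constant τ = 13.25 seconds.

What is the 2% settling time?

For first-order system, 2% settling time ≈ 4τ = 4 × 13.25 = 53.0 s.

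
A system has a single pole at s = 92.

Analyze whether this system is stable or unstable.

Pole at s = 92 is in the right half-plane. Unstable.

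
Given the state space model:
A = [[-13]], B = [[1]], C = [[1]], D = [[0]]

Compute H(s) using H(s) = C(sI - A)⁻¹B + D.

(sI - A)⁻¹ = 1/(s + 13). H(s) = 1 × 1/(s + 13) + 0 = 1/(s + 13).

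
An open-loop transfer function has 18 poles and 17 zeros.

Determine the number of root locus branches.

Root locus has n branches where n = number of poles = 18.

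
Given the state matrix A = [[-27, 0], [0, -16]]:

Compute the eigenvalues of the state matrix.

For diagonal matrix, eigenvalues are diagonal entries: λ₁ = -27, λ₂ = -16.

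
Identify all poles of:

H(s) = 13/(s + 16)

Pole is where denominator = 0: s + 16 = 0, so s = -16.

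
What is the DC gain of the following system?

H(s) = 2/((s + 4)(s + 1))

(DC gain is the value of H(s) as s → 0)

DC gain = H(0) = 2/(4 × 1) = 2/4 = 0.5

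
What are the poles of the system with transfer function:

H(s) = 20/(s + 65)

Pole is where denominator = 0: s + 65 = 0, so s = -65.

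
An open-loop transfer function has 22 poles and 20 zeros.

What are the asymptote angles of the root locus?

n - m = 22 - 20 = 2. Angles: θk = (2k + 1)·180°/2 = 90°, 270°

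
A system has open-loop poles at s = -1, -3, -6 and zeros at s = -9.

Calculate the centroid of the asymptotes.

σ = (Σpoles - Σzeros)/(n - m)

σ = (Σpoles - Σzeros)/(n - m) = (-10 - (-9))/(3 - 1) = -1/2 = -0.5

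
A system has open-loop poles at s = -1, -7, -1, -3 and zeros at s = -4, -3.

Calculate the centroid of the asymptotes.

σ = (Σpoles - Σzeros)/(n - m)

σ = (Σpoles - Σzeros)/(n - m) = (-12 - (-7))/(4 - 2) = -5/2 = -2.5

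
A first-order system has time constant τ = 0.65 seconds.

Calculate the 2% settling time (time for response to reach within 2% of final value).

For first-order system, 2% settling time ≈ 4τ = 4 × 0.65 = 2.6 s.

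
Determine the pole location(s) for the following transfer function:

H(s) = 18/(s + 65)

Pole is where denominator = 0: s + 65 = 0, so s = -65.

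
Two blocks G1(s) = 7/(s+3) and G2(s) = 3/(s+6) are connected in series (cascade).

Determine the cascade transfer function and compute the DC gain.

Series: multiply transfer functions. G_eq = 7/(s+3) × 3/(s+6) = 21/((s+3)(s+6)). DC gain = 21/(3×6) = 1.1667.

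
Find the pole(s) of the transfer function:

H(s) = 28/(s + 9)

Pole is where denominator = 0: s + 9 = 0, so s = -9.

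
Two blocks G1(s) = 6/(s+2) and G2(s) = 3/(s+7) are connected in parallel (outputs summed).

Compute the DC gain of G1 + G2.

Parallel: G_eq = G1 + G2. DC gain = G1(0) + G2(0) = 6/2 + 3/7 = 3 + 0.4286 = 3.4286.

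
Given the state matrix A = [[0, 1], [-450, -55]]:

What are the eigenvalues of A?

det(A - λI) = λ² - (-55)λ + 450 = (λ - (-45))(λ - (-10)). Eigenvalues: -45, -10.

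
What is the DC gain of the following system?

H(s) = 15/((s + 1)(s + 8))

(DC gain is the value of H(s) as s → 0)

DC gain = H(0) = 15/(1 × 8) = 15/8 = 1.875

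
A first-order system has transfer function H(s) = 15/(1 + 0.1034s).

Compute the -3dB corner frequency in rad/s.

Corner frequency = 1/τ = 1/0.1034 = 9.671 rad/s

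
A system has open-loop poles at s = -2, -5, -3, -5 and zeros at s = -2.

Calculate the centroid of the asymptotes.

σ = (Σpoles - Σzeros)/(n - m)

σ = (Σpoles - Σzeros)/(n - m) = (-15 - (-2))/(4 - 1) = -13/3 = -4.33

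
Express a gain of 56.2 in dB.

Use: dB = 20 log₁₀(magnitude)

dB = 20 log₁₀(56.2) = 35.0 dB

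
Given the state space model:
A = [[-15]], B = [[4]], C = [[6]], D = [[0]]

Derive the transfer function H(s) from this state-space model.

(sI - A)⁻¹ = 1/(s + 15). H(s) = 6 × 4/(s + 15) + 0 = 24/(s + 15).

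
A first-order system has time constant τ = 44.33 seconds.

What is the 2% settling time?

For first-order system, 2% settling time ≈ 4τ = 4 × 44.33 = 177.32 s.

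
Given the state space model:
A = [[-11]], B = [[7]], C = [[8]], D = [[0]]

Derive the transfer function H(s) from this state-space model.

(sI - A)⁻¹ = 1/(s + 11). H(s) = 8 × 7/(s + 11) + 0 = 56/(s + 11).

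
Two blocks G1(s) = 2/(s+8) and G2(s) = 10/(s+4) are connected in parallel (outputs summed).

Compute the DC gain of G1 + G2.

Parallel: G_eq = G1 + G2. DC gain = G1(0) + G2(0) = 2/8 + 10/4 = 0.25 + 2.5 = 2.75.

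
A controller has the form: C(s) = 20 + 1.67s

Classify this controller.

This is a Proportional-Derivative (PD) controller.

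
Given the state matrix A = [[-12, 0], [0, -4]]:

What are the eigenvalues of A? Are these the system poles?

For diagonal matrix, eigenvalues are diagonal entries: λ₁ = -12, λ₂ = -4. Eigenvalues of A = system poles.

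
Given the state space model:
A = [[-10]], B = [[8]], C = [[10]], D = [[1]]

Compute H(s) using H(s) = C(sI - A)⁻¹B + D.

(sI - A)⁻¹ = 1/(s + 10). H(s) = 10×8/(s + 10) + 1 = (s + 90)/(s + 10).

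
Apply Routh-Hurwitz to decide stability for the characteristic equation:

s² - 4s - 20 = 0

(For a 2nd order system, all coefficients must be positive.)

Coefficients: 1, -4, -20. b=-4, c=-20 not positive, so system is unstable.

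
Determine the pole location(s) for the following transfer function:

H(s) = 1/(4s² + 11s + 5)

Discriminant = 11² - 4×4×5 = 121 - 80 = 41 > 0, so two distinct real poles. Using quadratic formula: s = (-11 ± √41)/(2×4) = (-11 ± √41)/8, with √41 ≈ 6.4031. s₁ ≈ -0.5746, s₂ ≈ -2.1754. Poles: s₁ = -0.5746, s₂ = -2.1754.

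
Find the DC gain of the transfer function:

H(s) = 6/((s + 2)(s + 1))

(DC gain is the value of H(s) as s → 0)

DC gain = H(0) = 6/(2 × 1) = 6/2 = 3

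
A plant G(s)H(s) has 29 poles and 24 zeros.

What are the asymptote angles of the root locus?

n - m = 29 - 24 = 5. Angles: θk = (2k + 1)·180°/5 = 36°, 108°, 180°, 252°, 324°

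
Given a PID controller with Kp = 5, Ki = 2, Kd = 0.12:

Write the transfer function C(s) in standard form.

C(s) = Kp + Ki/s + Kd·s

Substituting values: C(s) = 5 + 2/s + 0.12s = (0.12s² + 5s + 2)/s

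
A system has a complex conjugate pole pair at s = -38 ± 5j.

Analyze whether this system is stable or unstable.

Real part of poles is -38 (< 0, left half-plane). Stable.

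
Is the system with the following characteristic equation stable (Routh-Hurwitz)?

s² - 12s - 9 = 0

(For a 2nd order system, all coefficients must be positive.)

Coefficients: 1, -12, -9. b=-12, c=-9 not positive, so system is unstable.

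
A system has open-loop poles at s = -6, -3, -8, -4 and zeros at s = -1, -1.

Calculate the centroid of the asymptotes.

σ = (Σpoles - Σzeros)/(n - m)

σ = (Σpoles - Σzeros)/(n - m) = (-21 - (-2))/(4 - 2) = -19/2 = -9.5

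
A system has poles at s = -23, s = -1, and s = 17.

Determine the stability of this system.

Pole(s) at s = 17 are not in the left half-plane. System is unstable.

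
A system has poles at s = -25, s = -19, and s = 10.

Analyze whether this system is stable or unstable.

Pole(s) at s = 10 are not in the left half-plane. System is unstable.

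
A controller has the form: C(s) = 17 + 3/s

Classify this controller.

This is a Proportional-Integral (PI) controller.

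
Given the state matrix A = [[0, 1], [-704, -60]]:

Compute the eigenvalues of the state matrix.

det(A - λI) = λ² - (-60)λ + 704 = (λ - (-16))(λ - (-44)). Eigenvalues: -16, -44.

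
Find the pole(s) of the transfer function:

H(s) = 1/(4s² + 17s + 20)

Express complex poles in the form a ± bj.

Discriminant = 17² - 4×4×20 = 289 - 320 = -31 < 0, so the poles are a complex conjugate pair s = (-17 ± j√31)/(2×4). Real part = -17/(2×4) = -17/8 = -2.125; imaginary part = ±√31/(2×4) ≈ 0.6960. Poles: s = -2.125 ± 0.6960j.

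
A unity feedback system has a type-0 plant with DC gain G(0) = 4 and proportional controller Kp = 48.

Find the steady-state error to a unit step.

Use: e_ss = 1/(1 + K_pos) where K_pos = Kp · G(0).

K_pos = Kp · G(0) = 48 × 4 = 192. e_ss = 1/(1 + 192) = 0.0052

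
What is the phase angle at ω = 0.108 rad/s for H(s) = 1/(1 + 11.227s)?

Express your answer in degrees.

Phase = -arctan(ωτ) = -arctan(0.108 × 11.227) = -50.5°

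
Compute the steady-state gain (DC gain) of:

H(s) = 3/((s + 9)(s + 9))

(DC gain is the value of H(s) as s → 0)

DC gain = H(0) = 3/(9 × 9) = 3/81 = 0.0370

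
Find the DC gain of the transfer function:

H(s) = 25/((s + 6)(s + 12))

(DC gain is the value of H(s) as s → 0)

DC gain = H(0) = 25/(6 × 12) = 25/72 = 0.3472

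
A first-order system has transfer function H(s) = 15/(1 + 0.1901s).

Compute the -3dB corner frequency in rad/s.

Corner frequency = 1/τ = 1/0.1901 = 5.26 rad/s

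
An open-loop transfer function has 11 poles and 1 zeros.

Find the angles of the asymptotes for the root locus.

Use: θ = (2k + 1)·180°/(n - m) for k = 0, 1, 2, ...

n - m = 11 - 1 = 10. Angles: θk = (2k + 1)·180°/10 = 18°, 54°, 90°, 126°, 162°, 198°, 234°, 270°, 306°, 342°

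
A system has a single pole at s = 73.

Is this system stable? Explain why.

Pole at s = 73 is in the right half-plane. Unstable.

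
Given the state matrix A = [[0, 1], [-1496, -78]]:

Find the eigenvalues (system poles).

det(A - λI) = λ² - (-78)λ + 1496 = (λ - (-34))(λ - (-44)). Eigenvalues: -34, -44.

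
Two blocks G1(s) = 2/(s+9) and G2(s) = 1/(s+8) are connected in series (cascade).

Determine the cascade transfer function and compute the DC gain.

Series: multiply transfer functions. G_eq = 2/(s+9) × 1/(s+8) = 2/((s+9)(s+8)). DC gain = 2/(9×8) = 0.0278.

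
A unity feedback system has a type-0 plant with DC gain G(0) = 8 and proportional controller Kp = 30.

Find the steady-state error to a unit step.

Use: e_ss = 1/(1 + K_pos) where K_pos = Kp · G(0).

K_pos = Kp · G(0) = 30 × 8 = 240. e_ss = 1/(1 + 240) = 0.0041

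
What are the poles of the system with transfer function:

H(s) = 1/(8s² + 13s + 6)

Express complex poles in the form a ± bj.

Discriminant = 13² - 4×8×6 = 169 - 192 = -23 < 0, so the poles are a complex conjugate pair s = (-13 ± j√23)/(2×8). Real part = -13/(2×8) = -13/16 = -0.8125; imaginary part = ±√23/(2×8) ≈ 0.2997. Poles: s = -0.8125 ± 0.2997j.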